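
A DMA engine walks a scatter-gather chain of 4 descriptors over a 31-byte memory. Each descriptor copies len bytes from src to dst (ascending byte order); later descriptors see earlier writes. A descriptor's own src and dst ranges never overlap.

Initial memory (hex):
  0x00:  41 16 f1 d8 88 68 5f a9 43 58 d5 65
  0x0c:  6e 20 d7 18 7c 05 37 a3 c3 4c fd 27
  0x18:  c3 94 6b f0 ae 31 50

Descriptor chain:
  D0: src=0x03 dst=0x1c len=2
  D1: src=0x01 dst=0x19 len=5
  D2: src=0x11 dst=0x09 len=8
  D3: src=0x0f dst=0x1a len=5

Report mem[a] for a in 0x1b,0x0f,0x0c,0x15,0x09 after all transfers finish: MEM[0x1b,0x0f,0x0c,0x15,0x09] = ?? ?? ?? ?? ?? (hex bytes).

MEM[0x1b,0x0f,0x0c,0x15,0x09] = c3 27 c3 4c 05

[0] 0x03->0x1c len=2 : d8 88
[1] 0x01->0x19 len=5 : 16 f1 d8 88 68
[2] 0x11->0x09 len=8 : 05 37 a3 c3 4c fd 27 c3
[3] 0x0f->0x1a len=5 : 27 c3 05 37 a3
query mem[0x1b]=0xc3, mem[0x0f]=0x27, mem[0x0c]=0xc3, mem[0x15]=0x4c, mem[0x09]=0x05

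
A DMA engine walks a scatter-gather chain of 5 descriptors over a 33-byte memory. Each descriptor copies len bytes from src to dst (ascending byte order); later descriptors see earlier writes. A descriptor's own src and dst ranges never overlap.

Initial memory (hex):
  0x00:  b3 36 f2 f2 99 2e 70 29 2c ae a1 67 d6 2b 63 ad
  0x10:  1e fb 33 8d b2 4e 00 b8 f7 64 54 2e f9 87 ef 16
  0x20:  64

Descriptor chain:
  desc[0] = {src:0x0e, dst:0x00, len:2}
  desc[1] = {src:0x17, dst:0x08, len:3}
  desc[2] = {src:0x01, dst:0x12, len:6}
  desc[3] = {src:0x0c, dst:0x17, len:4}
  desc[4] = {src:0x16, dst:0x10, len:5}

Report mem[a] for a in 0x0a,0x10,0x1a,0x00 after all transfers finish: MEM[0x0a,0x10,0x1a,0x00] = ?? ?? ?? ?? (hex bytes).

#0 dst[0x00+2] := {0x63,0xad}
#1 dst[0x08+3] := {0xb8,0xf7,0x64}
#2 dst[0x12+6] := {0xad,0xf2,0xf2,0x99,0x2e,0x70}
#3 dst[0x17+4] := {0xd6,0x2b,0x63,0xad}
#4 dst[0x10+5] := {0x2e,0xd6,0x2b,0x63,0xad}
query mem[0x0a]=0x64, mem[0x10]=0x2e, mem[0x1a]=0xad, mem[0x00]=0x63

MEM[0x0a,0x10,0x1a,0x00] = 64 2e ad 63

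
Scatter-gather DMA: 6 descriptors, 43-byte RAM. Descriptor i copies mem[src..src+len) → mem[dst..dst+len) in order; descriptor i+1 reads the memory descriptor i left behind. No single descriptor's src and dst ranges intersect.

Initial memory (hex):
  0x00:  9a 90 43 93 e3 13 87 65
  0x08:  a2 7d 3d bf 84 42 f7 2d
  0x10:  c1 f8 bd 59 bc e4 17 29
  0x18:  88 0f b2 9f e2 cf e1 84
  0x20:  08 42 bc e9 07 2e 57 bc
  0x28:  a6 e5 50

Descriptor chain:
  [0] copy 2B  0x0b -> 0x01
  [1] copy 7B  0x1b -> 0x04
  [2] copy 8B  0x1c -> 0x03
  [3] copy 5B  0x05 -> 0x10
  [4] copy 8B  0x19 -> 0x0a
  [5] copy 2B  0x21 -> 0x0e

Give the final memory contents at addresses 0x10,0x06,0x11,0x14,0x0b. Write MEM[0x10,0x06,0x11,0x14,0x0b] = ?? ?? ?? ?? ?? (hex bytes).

#0 dst[0x01+2] := {0xbf,0x84}
#1 dst[0x04+7] := {0x9f,0xe2,0xcf,0xe1,0x84,0x08,0x42}
#2 dst[0x03+8] := {0xe2,0xcf,0xe1,0x84,0x08,0x42,0xbc,0xe9}
#3 dst[0x10+5] := {0xe1,0x84,0x08,0x42,0xbc}
#4 dst[0x0a+8] := {0x0f,0xb2,0x9f,0xe2,0xcf,0xe1,0x84,0x08}
#5 dst[0x0e+2] := {0x42,0xbc}
query mem[0x10]=0x84, mem[0x06]=0x84, mem[0x11]=0x08, mem[0x14]=0xbc, mem[0x0b]=0xb2

MEM[0x10,0x06,0x11,0x14,0x0b] = 84 84 08 bc b2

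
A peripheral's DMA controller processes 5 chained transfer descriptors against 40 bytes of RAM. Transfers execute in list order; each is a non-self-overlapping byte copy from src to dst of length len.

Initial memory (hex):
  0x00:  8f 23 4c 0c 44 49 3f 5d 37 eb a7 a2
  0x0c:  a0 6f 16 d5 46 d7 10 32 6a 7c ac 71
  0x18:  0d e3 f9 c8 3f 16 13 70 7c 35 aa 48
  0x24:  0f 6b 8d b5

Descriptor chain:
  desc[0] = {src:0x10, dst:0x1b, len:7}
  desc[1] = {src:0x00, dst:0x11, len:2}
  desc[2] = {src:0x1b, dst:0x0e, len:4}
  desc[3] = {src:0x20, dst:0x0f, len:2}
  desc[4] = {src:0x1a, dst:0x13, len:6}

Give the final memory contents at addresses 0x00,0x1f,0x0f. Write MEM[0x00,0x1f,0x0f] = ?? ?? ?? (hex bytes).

D0: mem[0x1b..0x21] <- [46 d7 10 32 6a 7c ac]
D1: mem[0x11..0x12] <- [8f 23]
D2: mem[0x0e..0x11] <- [46 d7 10 32]
D3: mem[0x0f..0x10] <- [7c ac]
D4: mem[0x13..0x18] <- [f9 46 d7 10 32 6a]
query mem[0x00]=0x8f, mem[0x1f]=0x6a, mem[0x0f]=0x7c

MEM[0x00,0x1f,0x0f] = 8f 6a 7c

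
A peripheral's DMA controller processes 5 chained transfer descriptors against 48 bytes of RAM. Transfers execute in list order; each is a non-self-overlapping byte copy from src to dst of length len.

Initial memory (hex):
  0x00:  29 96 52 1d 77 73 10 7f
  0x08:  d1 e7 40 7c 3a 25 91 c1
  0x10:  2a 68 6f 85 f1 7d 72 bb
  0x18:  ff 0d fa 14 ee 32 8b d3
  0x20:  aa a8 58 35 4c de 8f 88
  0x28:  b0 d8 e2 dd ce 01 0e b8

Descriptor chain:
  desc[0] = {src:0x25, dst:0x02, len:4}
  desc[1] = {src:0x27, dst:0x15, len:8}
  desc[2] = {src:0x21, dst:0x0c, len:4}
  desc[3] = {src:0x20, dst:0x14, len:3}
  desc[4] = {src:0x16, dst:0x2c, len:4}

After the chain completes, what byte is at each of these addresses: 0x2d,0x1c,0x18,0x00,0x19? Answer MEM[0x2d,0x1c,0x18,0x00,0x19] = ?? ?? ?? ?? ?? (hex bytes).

[0] 0x25->0x02 len=4 : de 8f 88 b0
[1] 0x27->0x15 len=8 : 88 b0 d8 e2 dd ce 01 0e
[2] 0x21->0x0c len=4 : a8 58 35 4c
[3] 0x20->0x14 len=3 : aa a8 58
[4] 0x16->0x2c len=4 : 58 d8 e2 dd
query mem[0x2d]=0xd8, mem[0x1c]=0x0e, mem[0x18]=0xe2, mem[0x00]=0x29, mem[0x19]=0xdd

MEM[0x2d,0x1c,0x18,0x00,0x19] = d8 0e e2 29 dd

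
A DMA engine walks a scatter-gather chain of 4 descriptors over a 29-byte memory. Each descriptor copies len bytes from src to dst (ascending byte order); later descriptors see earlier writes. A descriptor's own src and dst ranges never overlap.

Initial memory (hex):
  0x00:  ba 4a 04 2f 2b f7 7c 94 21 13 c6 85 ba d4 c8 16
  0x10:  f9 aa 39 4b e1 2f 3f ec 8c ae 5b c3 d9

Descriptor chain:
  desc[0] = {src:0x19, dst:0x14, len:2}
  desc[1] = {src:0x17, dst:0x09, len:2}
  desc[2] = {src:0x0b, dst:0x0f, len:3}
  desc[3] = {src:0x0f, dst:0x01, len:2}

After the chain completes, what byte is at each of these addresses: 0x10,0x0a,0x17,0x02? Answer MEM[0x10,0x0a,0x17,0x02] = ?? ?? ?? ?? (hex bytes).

[0] 0x19->0x14 len=2 : ae 5b
[1] 0x17->0x09 len=2 : ec 8c
[2] 0x0b->0x0f len=3 : 85 ba d4
[3] 0x0f->0x01 len=2 : 85 ba
query mem[0x10]=0xba, mem[0x0a]=0x8c, mem[0x17]=0xec, mem[0x02]=0xba

MEM[0x10,0x0a,0x17,0x02] = ba 8c ec ba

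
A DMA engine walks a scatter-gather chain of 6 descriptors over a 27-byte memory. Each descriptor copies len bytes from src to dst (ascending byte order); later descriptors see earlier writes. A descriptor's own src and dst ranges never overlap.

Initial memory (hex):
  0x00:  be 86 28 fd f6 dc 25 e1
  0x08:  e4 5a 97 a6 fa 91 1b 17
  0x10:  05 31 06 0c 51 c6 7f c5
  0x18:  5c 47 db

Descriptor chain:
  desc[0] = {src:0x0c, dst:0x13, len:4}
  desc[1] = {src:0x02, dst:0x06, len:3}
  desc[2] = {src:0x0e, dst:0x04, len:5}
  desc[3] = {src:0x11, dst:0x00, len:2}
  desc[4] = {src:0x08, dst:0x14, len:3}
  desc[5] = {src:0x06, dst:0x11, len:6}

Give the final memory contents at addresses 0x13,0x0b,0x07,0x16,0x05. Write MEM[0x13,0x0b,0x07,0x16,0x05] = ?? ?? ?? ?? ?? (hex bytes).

MEM[0x13,0x0b,0x07,0x16,0x05] = 06 a6 31 a6 17

[0] 0x0c->0x13 len=4 : fa 91 1b 17
[1] 0x02->0x06 len=3 : 28 fd f6
[2] 0x0e->0x04 len=5 : 1b 17 05 31 06
[3] 0x11->0x00 len=2 : 31 06
[4] 0x08->0x14 len=3 : 06 5a 97
[5] 0x06->0x11 len=6 : 05 31 06 5a 97 a6
query mem[0x13]=0x06, mem[0x0b]=0xa6, mem[0x07]=0x31, mem[0x16]=0xa6, mem[0x05]=0x17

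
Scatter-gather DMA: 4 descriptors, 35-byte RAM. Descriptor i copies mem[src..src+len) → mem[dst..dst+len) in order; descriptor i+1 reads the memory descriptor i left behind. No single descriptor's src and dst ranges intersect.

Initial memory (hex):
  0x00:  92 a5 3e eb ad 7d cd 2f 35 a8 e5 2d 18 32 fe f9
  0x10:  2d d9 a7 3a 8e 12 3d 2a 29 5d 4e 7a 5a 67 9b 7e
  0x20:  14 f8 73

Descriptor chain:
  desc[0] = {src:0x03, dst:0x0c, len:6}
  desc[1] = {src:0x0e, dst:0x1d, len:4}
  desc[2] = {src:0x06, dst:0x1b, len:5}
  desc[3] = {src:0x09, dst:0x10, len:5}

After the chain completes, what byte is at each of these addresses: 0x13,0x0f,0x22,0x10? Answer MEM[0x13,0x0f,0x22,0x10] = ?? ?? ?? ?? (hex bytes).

MEM[0x13,0x0f,0x22,0x10] = eb cd 73 a8

#0 dst[0x0c+6] := {0xeb,0xad,0x7d,0xcd,0x2f,0x35}
#1 dst[0x1d+4] := {0x7d,0xcd,0x2f,0x35}
#2 dst[0x1b+5] := {0xcd,0x2f,0x35,0xa8,0xe5}
#3 dst[0x10+5] := {0xa8,0xe5,0x2d,0xeb,0xad}
query mem[0x13]=0xeb, mem[0x0f]=0xcd, mem[0x22]=0x73, mem[0x10]=0xa8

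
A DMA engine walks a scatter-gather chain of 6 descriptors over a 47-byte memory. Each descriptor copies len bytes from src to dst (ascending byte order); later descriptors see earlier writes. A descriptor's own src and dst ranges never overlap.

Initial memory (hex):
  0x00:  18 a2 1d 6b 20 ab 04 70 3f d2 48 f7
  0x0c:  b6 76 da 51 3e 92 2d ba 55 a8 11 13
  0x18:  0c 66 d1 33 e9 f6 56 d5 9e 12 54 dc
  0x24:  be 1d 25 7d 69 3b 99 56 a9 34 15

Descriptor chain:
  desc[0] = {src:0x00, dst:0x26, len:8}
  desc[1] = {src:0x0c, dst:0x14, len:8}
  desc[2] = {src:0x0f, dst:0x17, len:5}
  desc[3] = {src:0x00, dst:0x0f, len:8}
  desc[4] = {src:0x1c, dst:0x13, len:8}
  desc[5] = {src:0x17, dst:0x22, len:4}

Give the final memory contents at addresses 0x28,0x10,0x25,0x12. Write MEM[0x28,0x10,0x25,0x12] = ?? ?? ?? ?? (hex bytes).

MEM[0x28,0x10,0x25,0x12] = 1d a2 dc 6b

  after D0: wrote 8B at 0x26 = 18a21d6b20ab0470
  after D1: wrote 8B at 0x14 = b676da513e922dba
  after D2: wrote 5B at 0x17 = 513e922dba
  after D3: wrote 8B at 0x0f = 18a21d6b20ab0470
  after D4: wrote 8B at 0x13 = e9f656d59e1254dc
  after D5: wrote 4B at 0x22 = 9e1254dc
query mem[0x28]=0x1d, mem[0x10]=0xa2, mem[0x25]=0xdc, mem[0x12]=0x6b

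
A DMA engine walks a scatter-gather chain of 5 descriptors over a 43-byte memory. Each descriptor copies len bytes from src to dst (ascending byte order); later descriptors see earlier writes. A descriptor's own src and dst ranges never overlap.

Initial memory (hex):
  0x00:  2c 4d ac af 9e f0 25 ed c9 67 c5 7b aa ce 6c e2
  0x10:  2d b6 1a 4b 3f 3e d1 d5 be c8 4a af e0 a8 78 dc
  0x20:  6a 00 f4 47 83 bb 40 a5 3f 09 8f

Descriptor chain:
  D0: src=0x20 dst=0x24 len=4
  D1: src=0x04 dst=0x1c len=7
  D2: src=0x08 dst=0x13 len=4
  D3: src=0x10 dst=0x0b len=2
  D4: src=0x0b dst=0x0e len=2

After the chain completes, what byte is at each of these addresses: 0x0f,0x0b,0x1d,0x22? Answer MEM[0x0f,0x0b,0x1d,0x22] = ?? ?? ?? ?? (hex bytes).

D0: mem[0x24..0x27] <- [6a 00 f4 47]
D1: mem[0x1c..0x22] <- [9e f0 25 ed c9 67 c5]
D2: mem[0x13..0x16] <- [c9 67 c5 7b]
D3: mem[0x0b..0x0c] <- [2d b6]
D4: mem[0x0e..0x0f] <- [2d b6]
query mem[0x0f]=0xb6, mem[0x0b]=0x2d, mem[0x1d]=0xf0, mem[0x22]=0xc5

MEM[0x0f,0x0b,0x1d,0x22] = b6 2d f0 c5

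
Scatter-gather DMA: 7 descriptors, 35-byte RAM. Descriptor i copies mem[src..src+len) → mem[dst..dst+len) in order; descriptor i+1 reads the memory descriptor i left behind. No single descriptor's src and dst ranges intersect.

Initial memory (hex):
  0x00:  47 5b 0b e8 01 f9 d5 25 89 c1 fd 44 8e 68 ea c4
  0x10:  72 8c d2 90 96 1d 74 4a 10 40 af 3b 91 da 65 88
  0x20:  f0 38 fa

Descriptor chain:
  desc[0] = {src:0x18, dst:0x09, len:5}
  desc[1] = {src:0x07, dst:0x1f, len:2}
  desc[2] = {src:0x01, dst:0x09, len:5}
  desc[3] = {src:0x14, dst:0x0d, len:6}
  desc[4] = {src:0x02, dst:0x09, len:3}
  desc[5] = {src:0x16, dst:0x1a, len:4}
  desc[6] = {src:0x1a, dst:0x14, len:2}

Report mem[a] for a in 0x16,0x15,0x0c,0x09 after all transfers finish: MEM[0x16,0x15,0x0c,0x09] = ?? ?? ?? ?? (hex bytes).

MEM[0x16,0x15,0x0c,0x09] = 74 4a 01 0b

D0: mem[0x09..0x0d] <- [10 40 af 3b 91]
D1: mem[0x1f..0x20] <- [25 89]
D2: mem[0x09..0x0d] <- [5b 0b e8 01 f9]
D3: mem[0x0d..0x12] <- [96 1d 74 4a 10 40]
D4: mem[0x09..0x0b] <- [0b e8 01]
D5: mem[0x1a..0x1d] <- [74 4a 10 40]
D6: mem[0x14..0x15] <- [74 4a]
query mem[0x16]=0x74, mem[0x15]=0x4a, mem[0x0c]=0x01, mem[0x09]=0x0b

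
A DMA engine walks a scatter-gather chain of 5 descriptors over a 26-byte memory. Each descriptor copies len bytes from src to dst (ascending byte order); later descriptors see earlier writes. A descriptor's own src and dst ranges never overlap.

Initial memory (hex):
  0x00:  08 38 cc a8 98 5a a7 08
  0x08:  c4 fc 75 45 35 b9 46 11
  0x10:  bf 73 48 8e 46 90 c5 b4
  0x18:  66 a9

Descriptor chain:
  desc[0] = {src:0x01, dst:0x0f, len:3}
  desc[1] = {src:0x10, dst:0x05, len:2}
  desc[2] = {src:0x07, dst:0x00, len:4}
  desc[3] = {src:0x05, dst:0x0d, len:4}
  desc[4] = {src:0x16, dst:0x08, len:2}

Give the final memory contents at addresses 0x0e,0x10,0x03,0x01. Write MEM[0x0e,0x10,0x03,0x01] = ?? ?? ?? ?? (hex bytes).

#0 dst[0x0f+3] := {0x38,0xcc,0xa8}
#1 dst[0x05+2] := {0xcc,0xa8}
#2 dst[0x00+4] := {0x08,0xc4,0xfc,0x75}
#3 dst[0x0d+4] := {0xcc,0xa8,0x08,0xc4}
#4 dst[0x08+2] := {0xc5,0xb4}
query mem[0x0e]=0xa8, mem[0x10]=0xc4, mem[0x03]=0x75, mem[0x01]=0xc4

MEM[0x0e,0x10,0x03,0x01] = a8 c4 75 c4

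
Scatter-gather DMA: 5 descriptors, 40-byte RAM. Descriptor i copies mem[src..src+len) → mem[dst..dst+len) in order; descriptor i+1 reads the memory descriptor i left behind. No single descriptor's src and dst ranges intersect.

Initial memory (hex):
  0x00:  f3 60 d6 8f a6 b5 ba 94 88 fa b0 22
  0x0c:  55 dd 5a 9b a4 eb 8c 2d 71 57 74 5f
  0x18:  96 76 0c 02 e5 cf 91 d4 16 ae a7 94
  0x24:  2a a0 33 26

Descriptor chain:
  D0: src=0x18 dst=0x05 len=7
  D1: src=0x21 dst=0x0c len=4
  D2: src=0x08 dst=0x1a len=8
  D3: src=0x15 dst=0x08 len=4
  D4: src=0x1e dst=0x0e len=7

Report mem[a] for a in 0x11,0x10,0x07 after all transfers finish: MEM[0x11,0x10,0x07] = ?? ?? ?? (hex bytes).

D0: mem[0x05..0x0b] <- [96 76 0c 02 e5 cf 91]
D1: mem[0x0c..0x0f] <- [ae a7 94 2a]
D2: mem[0x1a..0x21] <- [02 e5 cf 91 ae a7 94 2a]
D3: mem[0x08..0x0b] <- [57 74 5f 96]
D4: mem[0x0e..0x14] <- [ae a7 94 2a a7 94 2a]
query mem[0x11]=0x2a, mem[0x10]=0x94, mem[0x07]=0x0c

MEM[0x11,0x10,0x07] = 2a 94 0c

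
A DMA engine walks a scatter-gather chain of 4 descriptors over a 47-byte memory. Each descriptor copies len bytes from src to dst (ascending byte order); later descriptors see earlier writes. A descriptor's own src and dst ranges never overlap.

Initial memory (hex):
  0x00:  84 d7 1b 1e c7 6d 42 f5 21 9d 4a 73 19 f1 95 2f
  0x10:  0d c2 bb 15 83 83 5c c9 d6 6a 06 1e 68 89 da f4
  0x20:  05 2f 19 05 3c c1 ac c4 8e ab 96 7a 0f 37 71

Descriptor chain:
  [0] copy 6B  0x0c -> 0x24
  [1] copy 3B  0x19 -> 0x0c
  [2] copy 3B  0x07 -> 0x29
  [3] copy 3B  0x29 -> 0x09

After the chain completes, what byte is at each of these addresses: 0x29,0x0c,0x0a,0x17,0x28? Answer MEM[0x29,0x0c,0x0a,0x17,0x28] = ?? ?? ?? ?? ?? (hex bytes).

MEM[0x29,0x0c,0x0a,0x17,0x28] = f5 6a 21 c9 0d

[0] 0x0c->0x24 len=6 : 19 f1 95 2f 0d c2
[1] 0x19->0x0c len=3 : 6a 06 1e
[2] 0x07->0x29 len=3 : f5 21 9d
[3] 0x29->0x09 len=3 : f5 21 9d
query mem[0x29]=0xf5, mem[0x0c]=0x6a, mem[0x0a]=0x21, mem[0x17]=0xc9, mem[0x28]=0x0d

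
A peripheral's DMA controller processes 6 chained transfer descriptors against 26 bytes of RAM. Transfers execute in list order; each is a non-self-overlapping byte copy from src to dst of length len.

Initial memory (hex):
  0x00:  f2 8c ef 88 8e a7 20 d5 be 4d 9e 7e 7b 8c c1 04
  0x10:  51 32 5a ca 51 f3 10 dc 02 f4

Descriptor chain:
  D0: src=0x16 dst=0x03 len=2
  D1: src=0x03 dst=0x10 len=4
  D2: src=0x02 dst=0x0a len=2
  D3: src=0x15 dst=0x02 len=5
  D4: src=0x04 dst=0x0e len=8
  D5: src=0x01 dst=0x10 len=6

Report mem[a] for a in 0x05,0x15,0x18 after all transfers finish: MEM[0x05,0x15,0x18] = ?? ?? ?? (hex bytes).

MEM[0x05,0x15,0x18] = 02 f4 02

D0: mem[0x03..0x04] <- [10 dc]
D1: mem[0x10..0x13] <- [10 dc a7 20]
D2: mem[0x0a..0x0b] <- [ef 10]
D3: mem[0x02..0x06] <- [f3 10 dc 02 f4]
D4: mem[0x0e..0x15] <- [dc 02 f4 d5 be 4d ef 10]
D5: mem[0x10..0x15] <- [8c f3 10 dc 02 f4]
query mem[0x05]=0x02, mem[0x15]=0xf4, mem[0x18]=0x02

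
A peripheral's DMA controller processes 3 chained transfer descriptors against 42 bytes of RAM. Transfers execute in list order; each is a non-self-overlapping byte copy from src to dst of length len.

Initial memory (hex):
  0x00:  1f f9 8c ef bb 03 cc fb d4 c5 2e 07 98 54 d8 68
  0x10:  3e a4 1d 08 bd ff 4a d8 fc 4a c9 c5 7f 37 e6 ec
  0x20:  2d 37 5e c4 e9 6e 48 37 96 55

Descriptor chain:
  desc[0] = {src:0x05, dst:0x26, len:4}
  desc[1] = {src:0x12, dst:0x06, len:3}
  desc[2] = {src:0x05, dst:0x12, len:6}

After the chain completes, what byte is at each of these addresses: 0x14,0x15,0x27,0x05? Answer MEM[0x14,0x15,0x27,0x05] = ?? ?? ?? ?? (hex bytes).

MEM[0x14,0x15,0x27,0x05] = 08 bd cc 03

D0: mem[0x26..0x29] <- [03 cc fb d4]
D1: mem[0x06..0x08] <- [1d 08 bd]
D2: mem[0x12..0x17] <- [03 1d 08 bd c5 2e]
query mem[0x14]=0x08, mem[0x15]=0xbd, mem[0x27]=0xcc, mem[0x05]=0x03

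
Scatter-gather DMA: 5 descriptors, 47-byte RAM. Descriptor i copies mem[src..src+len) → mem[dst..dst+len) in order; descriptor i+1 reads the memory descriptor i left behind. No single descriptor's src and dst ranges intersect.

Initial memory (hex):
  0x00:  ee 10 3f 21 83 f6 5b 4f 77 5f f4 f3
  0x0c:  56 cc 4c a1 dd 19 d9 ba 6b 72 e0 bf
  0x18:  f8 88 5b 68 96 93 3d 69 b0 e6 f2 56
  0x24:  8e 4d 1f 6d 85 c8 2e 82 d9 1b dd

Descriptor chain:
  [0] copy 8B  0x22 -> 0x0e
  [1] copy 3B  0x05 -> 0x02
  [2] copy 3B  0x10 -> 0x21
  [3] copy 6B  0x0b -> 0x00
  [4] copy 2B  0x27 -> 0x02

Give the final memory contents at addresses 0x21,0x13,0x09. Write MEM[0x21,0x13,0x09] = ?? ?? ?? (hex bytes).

MEM[0x21,0x13,0x09] = 8e 6d 5f

#0 dst[0x0e+8] := {0xf2,0x56,0x8e,0x4d,0x1f,0x6d,0x85,0xc8}
#1 dst[0x02+3] := {0xf6,0x5b,0x4f}
#2 dst[0x21+3] := {0x8e,0x4d,0x1f}
#3 dst[0x00+6] := {0xf3,0x56,0xcc,0xf2,0x56,0x8e}
#4 dst[0x02+2] := {0x6d,0x85}
query mem[0x21]=0x8e, mem[0x13]=0x6d, mem[0x09]=0x5f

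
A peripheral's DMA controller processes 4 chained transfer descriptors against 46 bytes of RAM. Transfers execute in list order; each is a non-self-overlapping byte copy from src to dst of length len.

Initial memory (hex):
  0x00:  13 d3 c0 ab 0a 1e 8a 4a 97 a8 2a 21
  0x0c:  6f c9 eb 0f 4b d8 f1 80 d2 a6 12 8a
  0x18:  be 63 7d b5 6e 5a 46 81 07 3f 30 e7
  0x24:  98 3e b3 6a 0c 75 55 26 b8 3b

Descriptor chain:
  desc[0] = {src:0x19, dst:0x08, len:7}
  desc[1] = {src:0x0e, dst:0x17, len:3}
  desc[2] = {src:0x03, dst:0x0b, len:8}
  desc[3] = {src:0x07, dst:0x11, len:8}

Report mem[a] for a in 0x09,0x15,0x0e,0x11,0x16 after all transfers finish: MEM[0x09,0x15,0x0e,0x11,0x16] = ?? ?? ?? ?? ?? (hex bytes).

MEM[0x09,0x15,0x0e,0x11,0x16] = 7d ab 8a 4a 0a

D0: mem[0x08..0x0e] <- [63 7d b5 6e 5a 46 81]
D1: mem[0x17..0x19] <- [81 0f 4b]
D2: mem[0x0b..0x12] <- [ab 0a 1e 8a 4a 63 7d b5]
D3: mem[0x11..0x18] <- [4a 63 7d b5 ab 0a 1e 8a]
query mem[0x09]=0x7d, mem[0x15]=0xab, mem[0x0e]=0x8a, mem[0x11]=0x4a, mem[0x16]=0x0a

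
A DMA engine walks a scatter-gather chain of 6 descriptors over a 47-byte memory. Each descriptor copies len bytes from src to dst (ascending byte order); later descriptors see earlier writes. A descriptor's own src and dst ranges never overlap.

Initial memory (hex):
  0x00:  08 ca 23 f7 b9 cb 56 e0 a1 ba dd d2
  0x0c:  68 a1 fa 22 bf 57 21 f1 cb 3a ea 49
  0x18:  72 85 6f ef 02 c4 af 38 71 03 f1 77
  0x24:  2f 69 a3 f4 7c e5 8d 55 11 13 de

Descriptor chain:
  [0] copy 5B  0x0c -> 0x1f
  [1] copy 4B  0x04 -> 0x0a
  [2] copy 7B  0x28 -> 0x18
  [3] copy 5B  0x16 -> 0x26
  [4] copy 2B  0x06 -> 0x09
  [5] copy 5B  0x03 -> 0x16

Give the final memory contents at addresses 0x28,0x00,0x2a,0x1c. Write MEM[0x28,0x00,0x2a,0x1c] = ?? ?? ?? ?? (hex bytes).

MEM[0x28,0x00,0x2a,0x1c] = 7c 08 8d 11

#0 dst[0x1f+5] := {0x68,0xa1,0xfa,0x22,0xbf}
#1 dst[0x0a+4] := {0xb9,0xcb,0x56,0xe0}
#2 dst[0x18+7] := {0x7c,0xe5,0x8d,0x55,0x11,0x13,0xde}
#3 dst[0x26+5] := {0xea,0x49,0x7c,0xe5,0x8d}
#4 dst[0x09+2] := {0x56,0xe0}
#5 dst[0x16+5] := {0xf7,0xb9,0xcb,0x56,0xe0}
query mem[0x28]=0x7c, mem[0x00]=0x08, mem[0x2a]=0x8d, mem[0x1c]=0x11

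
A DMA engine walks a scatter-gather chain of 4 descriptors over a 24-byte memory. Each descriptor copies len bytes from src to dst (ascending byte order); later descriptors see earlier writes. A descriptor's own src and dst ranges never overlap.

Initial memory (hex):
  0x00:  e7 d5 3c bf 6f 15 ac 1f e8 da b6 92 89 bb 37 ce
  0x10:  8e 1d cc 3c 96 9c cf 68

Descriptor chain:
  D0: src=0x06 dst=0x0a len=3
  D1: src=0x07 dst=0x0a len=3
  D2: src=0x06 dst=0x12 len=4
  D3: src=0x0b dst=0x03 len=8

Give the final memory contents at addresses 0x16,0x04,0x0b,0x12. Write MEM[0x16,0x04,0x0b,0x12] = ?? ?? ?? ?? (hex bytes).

  after D0: wrote 3B at 0x0a = ac1fe8
  after D1: wrote 3B at 0x0a = 1fe8da
  after D2: wrote 4B at 0x12 = ac1fe8da
  after D3: wrote 8B at 0x03 = e8dabb37ce8e1dac
query mem[0x16]=0xcf, mem[0x04]=0xda, mem[0x0b]=0xe8, mem[0x12]=0xac

MEM[0x16,0x04,0x0b,0x12] = cf da e8 ac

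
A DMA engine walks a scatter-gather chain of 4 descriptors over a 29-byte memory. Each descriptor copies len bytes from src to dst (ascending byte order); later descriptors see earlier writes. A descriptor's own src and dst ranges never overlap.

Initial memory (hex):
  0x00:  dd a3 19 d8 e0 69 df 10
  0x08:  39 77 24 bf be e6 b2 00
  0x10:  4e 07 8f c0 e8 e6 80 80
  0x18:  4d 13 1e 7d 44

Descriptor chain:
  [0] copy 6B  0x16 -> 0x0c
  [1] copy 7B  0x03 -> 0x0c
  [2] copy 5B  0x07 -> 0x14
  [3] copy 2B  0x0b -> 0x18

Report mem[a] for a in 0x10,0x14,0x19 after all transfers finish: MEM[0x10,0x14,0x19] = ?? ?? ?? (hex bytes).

MEM[0x10,0x14,0x19] = 10 10 d8

  after D0: wrote 6B at 0x0c = 80804d131e7d
  after D1: wrote 7B at 0x0c = d8e069df103977
  after D2: wrote 5B at 0x14 = 10397724bf
  after D3: wrote 2B at 0x18 = bfd8
query mem[0x10]=0x10, mem[0x14]=0x10, mem[0x19]=0xd8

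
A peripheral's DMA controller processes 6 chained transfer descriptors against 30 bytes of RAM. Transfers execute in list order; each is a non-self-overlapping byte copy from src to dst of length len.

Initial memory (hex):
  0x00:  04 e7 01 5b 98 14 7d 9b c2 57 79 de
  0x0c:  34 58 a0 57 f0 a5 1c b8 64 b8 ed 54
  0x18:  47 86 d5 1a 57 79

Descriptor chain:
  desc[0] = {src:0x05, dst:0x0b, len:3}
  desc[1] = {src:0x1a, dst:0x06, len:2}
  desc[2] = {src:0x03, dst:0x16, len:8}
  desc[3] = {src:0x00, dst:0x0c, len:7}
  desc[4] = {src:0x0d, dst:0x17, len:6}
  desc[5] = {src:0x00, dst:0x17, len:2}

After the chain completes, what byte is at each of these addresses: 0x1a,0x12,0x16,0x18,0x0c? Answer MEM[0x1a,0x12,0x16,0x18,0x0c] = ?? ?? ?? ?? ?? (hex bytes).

D0: mem[0x0b..0x0d] <- [14 7d 9b]
D1: mem[0x06..0x07] <- [d5 1a]
D2: mem[0x16..0x1d] <- [5b 98 14 d5 1a c2 57 79]
D3: mem[0x0c..0x12] <- [04 e7 01 5b 98 14 d5]
D4: mem[0x17..0x1c] <- [e7 01 5b 98 14 d5]
D5: mem[0x17..0x18] <- [04 e7]
query mem[0x1a]=0x98, mem[0x12]=0xd5, mem[0x16]=0x5b, mem[0x18]=0xe7, mem[0x0c]=0x04

MEM[0x1a,0x12,0x16,0x18,0x0c] = 98 d5 5b e7 04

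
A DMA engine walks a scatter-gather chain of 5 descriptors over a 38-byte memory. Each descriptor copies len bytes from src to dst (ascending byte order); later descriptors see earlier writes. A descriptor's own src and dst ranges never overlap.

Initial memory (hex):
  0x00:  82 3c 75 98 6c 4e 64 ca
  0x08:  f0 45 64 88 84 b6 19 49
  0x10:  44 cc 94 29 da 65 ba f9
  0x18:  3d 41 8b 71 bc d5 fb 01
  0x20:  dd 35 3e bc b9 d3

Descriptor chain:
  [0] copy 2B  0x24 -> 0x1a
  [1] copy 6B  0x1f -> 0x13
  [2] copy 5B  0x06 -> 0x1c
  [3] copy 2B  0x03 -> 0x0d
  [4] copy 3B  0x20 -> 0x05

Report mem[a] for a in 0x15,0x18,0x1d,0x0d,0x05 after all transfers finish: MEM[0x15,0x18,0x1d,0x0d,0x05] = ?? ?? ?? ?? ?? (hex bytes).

[0] 0x24->0x1a len=2 : b9 d3
[1] 0x1f->0x13 len=6 : 01 dd 35 3e bc b9
[2] 0x06->0x1c len=5 : 64 ca f0 45 64
[3] 0x03->0x0d len=2 : 98 6c
[4] 0x20->0x05 len=3 : 64 35 3e
query mem[0x15]=0x35, mem[0x18]=0xb9, mem[0x1d]=0xca, mem[0x0d]=0x98, mem[0x05]=0x64

MEM[0x15,0x18,0x1d,0x0d,0x05] = 35 b9 ca 98 64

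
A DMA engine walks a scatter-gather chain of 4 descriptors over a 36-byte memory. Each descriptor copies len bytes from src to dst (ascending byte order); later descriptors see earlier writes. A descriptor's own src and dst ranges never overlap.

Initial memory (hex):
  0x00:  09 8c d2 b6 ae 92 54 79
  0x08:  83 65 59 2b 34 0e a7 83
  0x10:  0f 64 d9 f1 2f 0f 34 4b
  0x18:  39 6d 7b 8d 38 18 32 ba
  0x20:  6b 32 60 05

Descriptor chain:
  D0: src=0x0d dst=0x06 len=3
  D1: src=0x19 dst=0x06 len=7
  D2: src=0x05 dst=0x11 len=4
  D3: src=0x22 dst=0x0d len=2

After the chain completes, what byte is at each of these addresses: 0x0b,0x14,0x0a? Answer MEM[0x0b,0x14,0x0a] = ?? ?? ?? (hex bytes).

MEM[0x0b,0x14,0x0a] = 32 8d 18

#0 dst[0x06+3] := {0x0e,0xa7,0x83}
#1 dst[0x06+7] := {0x6d,0x7b,0x8d,0x38,0x18,0x32,0xba}
#2 dst[0x11+4] := {0x92,0x6d,0x7b,0x8d}
#3 dst[0x0d+2] := {0x60,0x05}
query mem[0x0b]=0x32, mem[0x14]=0x8d, mem[0x0a]=0x18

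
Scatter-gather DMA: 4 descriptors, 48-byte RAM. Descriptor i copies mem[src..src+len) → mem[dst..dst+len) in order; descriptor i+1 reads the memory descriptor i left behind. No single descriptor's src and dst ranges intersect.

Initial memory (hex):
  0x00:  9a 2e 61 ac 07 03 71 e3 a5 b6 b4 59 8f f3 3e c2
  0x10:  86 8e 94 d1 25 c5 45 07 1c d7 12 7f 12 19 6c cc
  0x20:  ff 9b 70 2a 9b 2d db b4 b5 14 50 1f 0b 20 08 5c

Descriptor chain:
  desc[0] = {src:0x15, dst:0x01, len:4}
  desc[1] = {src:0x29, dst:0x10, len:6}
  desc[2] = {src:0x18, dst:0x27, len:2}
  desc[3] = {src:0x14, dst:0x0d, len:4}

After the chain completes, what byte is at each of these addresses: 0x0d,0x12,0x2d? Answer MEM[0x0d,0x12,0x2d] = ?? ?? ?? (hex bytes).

[0] 0x15->0x01 len=4 : c5 45 07 1c
[1] 0x29->0x10 len=6 : 14 50 1f 0b 20 08
[2] 0x18->0x27 len=2 : 1c d7
[3] 0x14->0x0d len=4 : 20 08 45 07
query mem[0x0d]=0x20, mem[0x12]=0x1f, mem[0x2d]=0x20

MEM[0x0d,0x12,0x2d] = 20 1f 20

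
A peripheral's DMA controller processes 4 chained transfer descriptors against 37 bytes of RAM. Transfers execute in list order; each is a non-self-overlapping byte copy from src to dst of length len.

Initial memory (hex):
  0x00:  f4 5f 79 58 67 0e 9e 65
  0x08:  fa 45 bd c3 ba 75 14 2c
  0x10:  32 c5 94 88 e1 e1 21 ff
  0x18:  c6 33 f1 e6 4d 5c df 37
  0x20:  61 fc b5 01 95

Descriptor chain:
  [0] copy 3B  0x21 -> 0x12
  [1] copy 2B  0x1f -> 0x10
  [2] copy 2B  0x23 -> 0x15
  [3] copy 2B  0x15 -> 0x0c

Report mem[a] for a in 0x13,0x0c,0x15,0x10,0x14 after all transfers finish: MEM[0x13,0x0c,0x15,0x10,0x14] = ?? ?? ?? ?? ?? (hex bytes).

MEM[0x13,0x0c,0x15,0x10,0x14] = b5 01 01 37 01

D0: mem[0x12..0x14] <- [fc b5 01]
D1: mem[0x10..0x11] <- [37 61]
D2: mem[0x15..0x16] <- [01 95]
D3: mem[0x0c..0x0d] <- [01 95]
query mem[0x13]=0xb5, mem[0x0c]=0x01, mem[0x15]=0x01, mem[0x10]=0x37, mem[0x14]=0x01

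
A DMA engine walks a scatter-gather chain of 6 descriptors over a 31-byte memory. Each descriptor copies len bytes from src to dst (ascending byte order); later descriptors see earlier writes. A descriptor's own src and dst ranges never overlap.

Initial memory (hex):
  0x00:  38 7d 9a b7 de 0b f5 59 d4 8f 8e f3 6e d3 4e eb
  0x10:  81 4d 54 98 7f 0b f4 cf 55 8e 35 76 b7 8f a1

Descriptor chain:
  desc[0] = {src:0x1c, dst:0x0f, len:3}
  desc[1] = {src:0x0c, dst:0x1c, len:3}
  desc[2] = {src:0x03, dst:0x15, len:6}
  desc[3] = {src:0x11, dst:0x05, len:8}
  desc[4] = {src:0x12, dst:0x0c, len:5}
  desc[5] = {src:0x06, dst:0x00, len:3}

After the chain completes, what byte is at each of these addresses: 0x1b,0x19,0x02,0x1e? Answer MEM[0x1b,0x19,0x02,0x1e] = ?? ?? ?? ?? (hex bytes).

D0: mem[0x0f..0x11] <- [b7 8f a1]
D1: mem[0x1c..0x1e] <- [6e d3 4e]
D2: mem[0x15..0x1a] <- [b7 de 0b f5 59 d4]
D3: mem[0x05..0x0c] <- [a1 54 98 7f b7 de 0b f5]
D4: mem[0x0c..0x10] <- [54 98 7f b7 de]
D5: mem[0x00..0x02] <- [54 98 7f]
query mem[0x1b]=0x76, mem[0x19]=0x59, mem[0x02]=0x7f, mem[0x1e]=0x4e

MEM[0x1b,0x19,0x02,0x1e] = 76 59 7f 4e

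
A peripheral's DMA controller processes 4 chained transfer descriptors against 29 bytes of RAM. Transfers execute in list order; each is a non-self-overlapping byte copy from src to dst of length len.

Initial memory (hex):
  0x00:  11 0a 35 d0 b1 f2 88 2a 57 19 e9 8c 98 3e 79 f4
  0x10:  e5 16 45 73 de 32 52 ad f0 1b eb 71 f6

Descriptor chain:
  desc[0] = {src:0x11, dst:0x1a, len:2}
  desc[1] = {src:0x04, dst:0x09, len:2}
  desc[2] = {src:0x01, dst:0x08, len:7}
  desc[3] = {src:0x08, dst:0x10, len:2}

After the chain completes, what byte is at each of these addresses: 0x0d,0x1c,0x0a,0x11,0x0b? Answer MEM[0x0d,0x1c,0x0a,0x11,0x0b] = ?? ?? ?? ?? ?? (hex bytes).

MEM[0x0d,0x1c,0x0a,0x11,0x0b] = 88 f6 d0 35 b1

[0] 0x11->0x1a len=2 : 16 45
[1] 0x04->0x09 len=2 : b1 f2
[2] 0x01->0x08 len=7 : 0a 35 d0 b1 f2 88 2a
[3] 0x08->0x10 len=2 : 0a 35
query mem[0x0d]=0x88, mem[0x1c]=0xf6, mem[0x0a]=0xd0, mem[0x11]=0x35, mem[0x0b]=0xb1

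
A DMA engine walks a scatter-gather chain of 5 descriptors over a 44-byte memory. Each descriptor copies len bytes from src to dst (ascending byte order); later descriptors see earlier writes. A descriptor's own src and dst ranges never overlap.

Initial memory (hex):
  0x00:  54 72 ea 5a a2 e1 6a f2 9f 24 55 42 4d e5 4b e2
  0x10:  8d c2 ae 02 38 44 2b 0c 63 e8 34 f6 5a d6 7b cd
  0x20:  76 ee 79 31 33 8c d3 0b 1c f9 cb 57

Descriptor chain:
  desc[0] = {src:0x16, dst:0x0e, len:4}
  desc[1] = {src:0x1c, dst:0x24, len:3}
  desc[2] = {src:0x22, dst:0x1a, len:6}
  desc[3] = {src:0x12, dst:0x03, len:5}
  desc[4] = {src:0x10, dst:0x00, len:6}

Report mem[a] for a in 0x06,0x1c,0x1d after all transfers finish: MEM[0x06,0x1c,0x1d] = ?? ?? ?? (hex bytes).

MEM[0x06,0x1c,0x1d] = 44 5a d6

#0 dst[0x0e+4] := {0x2b,0x0c,0x63,0xe8}
#1 dst[0x24+3] := {0x5a,0xd6,0x7b}
#2 dst[0x1a+6] := {0x79,0x31,0x5a,0xd6,0x7b,0x0b}
#3 dst[0x03+5] := {0xae,0x02,0x38,0x44,0x2b}
#4 dst[0x00+6] := {0x63,0xe8,0xae,0x02,0x38,0x44}
query mem[0x06]=0x44, mem[0x1c]=0x5a, mem[0x1d]=0xd6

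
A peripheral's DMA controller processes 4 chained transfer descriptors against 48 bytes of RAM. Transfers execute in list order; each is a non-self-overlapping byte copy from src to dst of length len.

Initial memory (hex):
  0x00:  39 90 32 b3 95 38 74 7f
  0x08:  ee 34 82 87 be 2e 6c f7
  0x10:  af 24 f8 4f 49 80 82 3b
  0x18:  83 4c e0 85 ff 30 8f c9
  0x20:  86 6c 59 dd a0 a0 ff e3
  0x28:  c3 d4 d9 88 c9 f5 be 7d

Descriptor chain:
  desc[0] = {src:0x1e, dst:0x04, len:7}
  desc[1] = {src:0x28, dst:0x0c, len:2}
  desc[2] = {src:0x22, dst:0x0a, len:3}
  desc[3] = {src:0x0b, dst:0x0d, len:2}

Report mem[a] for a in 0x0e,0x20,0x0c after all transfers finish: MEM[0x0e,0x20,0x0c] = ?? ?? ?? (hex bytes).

MEM[0x0e,0x20,0x0c] = a0 86 a0

  after D0: wrote 7B at 0x04 = 8fc9866c59dda0
  after D1: wrote 2B at 0x0c = c3d4
  after D2: wrote 3B at 0x0a = 59dda0
  after D3: wrote 2B at 0x0d = dda0
query mem[0x0e]=0xa0, mem[0x20]=0x86, mem[0x0c]=0xa0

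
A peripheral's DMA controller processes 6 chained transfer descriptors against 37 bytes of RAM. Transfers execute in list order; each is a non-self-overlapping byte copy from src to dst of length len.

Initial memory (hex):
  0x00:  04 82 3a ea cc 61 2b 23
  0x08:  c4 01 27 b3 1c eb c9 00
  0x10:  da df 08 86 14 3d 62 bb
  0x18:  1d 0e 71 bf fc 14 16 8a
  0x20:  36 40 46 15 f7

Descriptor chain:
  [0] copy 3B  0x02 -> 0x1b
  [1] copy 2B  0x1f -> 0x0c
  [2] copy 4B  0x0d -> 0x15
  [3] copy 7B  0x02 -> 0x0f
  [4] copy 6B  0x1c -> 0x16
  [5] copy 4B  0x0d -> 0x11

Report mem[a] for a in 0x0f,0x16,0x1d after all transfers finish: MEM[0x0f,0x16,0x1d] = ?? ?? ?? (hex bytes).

MEM[0x0f,0x16,0x1d] = 3a ea cc

[0] 0x02->0x1b len=3 : 3a ea cc
[1] 0x1f->0x0c len=2 : 8a 36
[2] 0x0d->0x15 len=4 : 36 c9 00 da
[3] 0x02->0x0f len=7 : 3a ea cc 61 2b 23 c4
[4] 0x1c->0x16 len=6 : ea cc 16 8a 36 40
[5] 0x0d->0x11 len=4 : 36 c9 3a ea
query mem[0x0f]=0x3a, mem[0x16]=0xea, mem[0x1d]=0xcc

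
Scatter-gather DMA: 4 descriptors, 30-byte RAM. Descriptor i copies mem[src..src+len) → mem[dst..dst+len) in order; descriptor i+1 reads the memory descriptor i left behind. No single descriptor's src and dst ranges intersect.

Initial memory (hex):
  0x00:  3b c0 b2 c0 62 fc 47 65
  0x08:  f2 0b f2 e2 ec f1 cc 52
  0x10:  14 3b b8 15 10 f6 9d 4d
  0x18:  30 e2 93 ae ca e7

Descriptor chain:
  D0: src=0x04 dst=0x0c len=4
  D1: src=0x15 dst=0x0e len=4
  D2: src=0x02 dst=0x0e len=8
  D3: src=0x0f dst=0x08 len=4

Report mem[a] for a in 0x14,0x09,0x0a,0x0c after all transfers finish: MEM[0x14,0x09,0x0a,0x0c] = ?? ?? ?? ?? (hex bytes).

MEM[0x14,0x09,0x0a,0x0c] = f2 62 fc 62

  after D0: wrote 4B at 0x0c = 62fc4765
  after D1: wrote 4B at 0x0e = f69d4d30
  after D2: wrote 8B at 0x0e = b2c062fc4765f20b
  after D3: wrote 4B at 0x08 = c062fc47
query mem[0x14]=0xf2, mem[0x09]=0x62, mem[0x0a]=0xfc, mem[0x0c]=0x62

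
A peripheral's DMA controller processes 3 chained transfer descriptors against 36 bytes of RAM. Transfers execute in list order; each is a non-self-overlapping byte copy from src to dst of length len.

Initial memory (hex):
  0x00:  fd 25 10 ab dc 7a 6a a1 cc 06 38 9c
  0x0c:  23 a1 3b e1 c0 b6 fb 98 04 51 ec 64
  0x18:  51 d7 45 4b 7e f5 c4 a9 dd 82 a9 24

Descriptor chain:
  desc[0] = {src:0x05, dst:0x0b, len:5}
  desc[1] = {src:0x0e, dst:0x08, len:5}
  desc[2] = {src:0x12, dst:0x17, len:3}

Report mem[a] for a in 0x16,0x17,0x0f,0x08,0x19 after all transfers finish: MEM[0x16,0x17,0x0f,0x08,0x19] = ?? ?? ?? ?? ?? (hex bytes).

  after D0: wrote 5B at 0x0b = 7a6aa1cc06
  after D1: wrote 5B at 0x08 = cc06c0b6fb
  after D2: wrote 3B at 0x17 = fb9804
query mem[0x16]=0xec, mem[0x17]=0xfb, mem[0x0f]=0x06, mem[0x08]=0xcc, mem[0x19]=0x04

MEM[0x16,0x17,0x0f,0x08,0x19] = ec fb 06 cc 04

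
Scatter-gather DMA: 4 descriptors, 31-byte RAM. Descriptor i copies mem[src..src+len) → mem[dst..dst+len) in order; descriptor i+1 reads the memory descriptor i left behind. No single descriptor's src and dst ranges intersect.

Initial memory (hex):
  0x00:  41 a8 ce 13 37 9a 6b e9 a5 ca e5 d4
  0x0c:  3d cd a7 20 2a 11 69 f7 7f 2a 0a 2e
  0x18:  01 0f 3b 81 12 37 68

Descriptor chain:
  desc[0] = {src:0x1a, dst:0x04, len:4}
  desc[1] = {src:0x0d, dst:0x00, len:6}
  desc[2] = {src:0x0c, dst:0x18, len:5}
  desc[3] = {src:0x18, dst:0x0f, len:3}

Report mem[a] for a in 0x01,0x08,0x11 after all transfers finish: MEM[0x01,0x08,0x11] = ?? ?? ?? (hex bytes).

MEM[0x01,0x08,0x11] = a7 a5 a7

#0 dst[0x04+4] := {0x3b,0x81,0x12,0x37}
#1 dst[0x00+6] := {0xcd,0xa7,0x20,0x2a,0x11,0x69}
#2 dst[0x18+5] := {0x3d,0xcd,0xa7,0x20,0x2a}
#3 dst[0x0f+3] := {0x3d,0xcd,0xa7}
query mem[0x01]=0xa7, mem[0x08]=0xa5, mem[0x11]=0xa7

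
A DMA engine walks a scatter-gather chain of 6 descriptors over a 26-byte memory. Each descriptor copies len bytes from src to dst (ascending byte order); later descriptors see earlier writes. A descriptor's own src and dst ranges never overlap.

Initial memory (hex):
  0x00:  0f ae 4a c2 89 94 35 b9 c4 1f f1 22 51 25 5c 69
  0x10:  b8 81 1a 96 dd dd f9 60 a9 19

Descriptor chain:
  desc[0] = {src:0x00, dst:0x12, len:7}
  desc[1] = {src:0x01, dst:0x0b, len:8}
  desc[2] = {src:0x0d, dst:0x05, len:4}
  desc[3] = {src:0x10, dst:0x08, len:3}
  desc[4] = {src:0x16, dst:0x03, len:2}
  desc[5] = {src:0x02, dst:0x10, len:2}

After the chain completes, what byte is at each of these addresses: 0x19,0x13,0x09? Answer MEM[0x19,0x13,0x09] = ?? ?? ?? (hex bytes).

MEM[0x19,0x13,0x09] = 19 ae b9

[0] 0x00->0x12 len=7 : 0f ae 4a c2 89 94 35
[1] 0x01->0x0b len=8 : ae 4a c2 89 94 35 b9 c4
[2] 0x0d->0x05 len=4 : c2 89 94 35
[3] 0x10->0x08 len=3 : 35 b9 c4
[4] 0x16->0x03 len=2 : 89 94
[5] 0x02->0x10 len=2 : 4a 89
query mem[0x19]=0x19, mem[0x13]=0xae, mem[0x09]=0xb9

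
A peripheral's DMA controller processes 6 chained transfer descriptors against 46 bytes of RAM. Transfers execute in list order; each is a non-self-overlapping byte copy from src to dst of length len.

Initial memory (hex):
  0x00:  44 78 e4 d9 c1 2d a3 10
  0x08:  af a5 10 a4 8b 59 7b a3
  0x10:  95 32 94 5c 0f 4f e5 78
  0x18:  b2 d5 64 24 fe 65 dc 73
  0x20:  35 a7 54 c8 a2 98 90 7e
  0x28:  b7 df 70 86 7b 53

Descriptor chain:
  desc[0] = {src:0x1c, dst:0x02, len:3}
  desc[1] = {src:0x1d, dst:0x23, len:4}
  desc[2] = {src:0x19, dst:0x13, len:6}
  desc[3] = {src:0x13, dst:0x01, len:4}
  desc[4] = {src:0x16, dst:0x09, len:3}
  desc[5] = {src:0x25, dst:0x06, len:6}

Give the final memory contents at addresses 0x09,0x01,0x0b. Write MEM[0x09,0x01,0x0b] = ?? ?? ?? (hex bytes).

MEM[0x09,0x01,0x0b] = b7 d5 70

D0: mem[0x02..0x04] <- [fe 65 dc]
D1: mem[0x23..0x26] <- [65 dc 73 35]
D2: mem[0x13..0x18] <- [d5 64 24 fe 65 dc]
D3: mem[0x01..0x04] <- [d5 64 24 fe]
D4: mem[0x09..0x0b] <- [fe 65 dc]
D5: mem[0x06..0x0b] <- [73 35 7e b7 df 70]
query mem[0x09]=0xb7, mem[0x01]=0xd5, mem[0x0b]=0x70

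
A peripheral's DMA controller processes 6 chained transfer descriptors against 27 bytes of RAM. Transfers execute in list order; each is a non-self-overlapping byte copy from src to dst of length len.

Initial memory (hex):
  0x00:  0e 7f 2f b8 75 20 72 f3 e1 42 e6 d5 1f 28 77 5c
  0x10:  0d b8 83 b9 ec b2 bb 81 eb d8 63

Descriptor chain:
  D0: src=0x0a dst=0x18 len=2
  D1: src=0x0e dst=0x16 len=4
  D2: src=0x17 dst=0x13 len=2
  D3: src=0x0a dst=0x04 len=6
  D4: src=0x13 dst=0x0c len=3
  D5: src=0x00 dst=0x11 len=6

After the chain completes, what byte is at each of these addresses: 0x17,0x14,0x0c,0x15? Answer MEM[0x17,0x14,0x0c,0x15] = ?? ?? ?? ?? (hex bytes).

MEM[0x17,0x14,0x0c,0x15] = 5c b8 5c e6

D0: mem[0x18..0x19] <- [e6 d5]
D1: mem[0x16..0x19] <- [77 5c 0d b8]
D2: mem[0x13..0x14] <- [5c 0d]
D3: mem[0x04..0x09] <- [e6 d5 1f 28 77 5c]
D4: mem[0x0c..0x0e] <- [5c 0d b2]
D5: mem[0x11..0x16] <- [0e 7f 2f b8 e6 d5]
query mem[0x17]=0x5c, mem[0x14]=0xb8, mem[0x0c]=0x5c, mem[0x15]=0xe6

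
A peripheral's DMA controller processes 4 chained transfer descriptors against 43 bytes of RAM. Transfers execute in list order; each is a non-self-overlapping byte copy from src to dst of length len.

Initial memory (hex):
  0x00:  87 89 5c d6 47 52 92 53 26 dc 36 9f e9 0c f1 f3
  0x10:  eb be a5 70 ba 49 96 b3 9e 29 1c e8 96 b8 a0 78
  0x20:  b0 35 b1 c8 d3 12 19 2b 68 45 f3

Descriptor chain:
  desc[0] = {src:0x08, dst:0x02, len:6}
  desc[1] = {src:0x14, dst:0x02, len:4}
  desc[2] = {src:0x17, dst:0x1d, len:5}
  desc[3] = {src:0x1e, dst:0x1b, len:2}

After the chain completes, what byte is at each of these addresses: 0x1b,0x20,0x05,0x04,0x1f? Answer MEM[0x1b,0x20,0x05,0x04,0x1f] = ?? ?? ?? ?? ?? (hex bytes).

  after D0: wrote 6B at 0x02 = 26dc369fe90c
  after D1: wrote 4B at 0x02 = ba4996b3
  after D2: wrote 5B at 0x1d = b39e291ce8
  after D3: wrote 2B at 0x1b = 9e29
query mem[0x1b]=0x9e, mem[0x20]=0x1c, mem[0x05]=0xb3, mem[0x04]=0x96, mem[0x1f]=0x29

MEM[0x1b,0x20,0x05,0x04,0x1f] = 9e 1c b3 96 29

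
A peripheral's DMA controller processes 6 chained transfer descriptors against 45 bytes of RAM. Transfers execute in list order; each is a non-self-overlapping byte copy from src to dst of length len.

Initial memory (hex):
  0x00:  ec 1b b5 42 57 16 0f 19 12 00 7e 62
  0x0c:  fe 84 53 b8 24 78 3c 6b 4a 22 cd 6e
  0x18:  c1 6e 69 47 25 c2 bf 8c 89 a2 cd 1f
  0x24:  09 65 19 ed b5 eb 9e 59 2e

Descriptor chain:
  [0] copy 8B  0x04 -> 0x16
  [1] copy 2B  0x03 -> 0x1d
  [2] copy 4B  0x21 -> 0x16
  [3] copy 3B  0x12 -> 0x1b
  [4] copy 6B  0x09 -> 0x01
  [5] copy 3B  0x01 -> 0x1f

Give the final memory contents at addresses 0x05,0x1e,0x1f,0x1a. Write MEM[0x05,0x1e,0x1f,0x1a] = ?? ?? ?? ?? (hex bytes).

  after D0: wrote 8B at 0x16 = 57160f1912007e62
  after D1: wrote 2B at 0x1d = 4257
  after D2: wrote 4B at 0x16 = a2cd1f09
  after D3: wrote 3B at 0x1b = 3c6b4a
  after D4: wrote 6B at 0x01 = 007e62fe8453
  after D5: wrote 3B at 0x1f = 007e62
query mem[0x05]=0x84, mem[0x1e]=0x57, mem[0x1f]=0x00, mem[0x1a]=0x12

MEM[0x05,0x1e,0x1f,0x1a] = 84 57 00 12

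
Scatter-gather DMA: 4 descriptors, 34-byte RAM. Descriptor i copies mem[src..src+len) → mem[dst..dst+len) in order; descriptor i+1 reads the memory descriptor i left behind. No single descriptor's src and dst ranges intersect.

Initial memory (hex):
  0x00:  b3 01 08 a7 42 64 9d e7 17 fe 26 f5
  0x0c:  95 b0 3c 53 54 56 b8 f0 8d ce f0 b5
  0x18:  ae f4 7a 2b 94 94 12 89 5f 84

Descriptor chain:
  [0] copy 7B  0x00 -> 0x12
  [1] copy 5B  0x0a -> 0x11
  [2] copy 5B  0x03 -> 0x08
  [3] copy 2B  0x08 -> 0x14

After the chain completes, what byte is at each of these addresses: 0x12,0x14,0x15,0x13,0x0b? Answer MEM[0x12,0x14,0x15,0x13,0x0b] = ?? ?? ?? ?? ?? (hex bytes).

MEM[0x12,0x14,0x15,0x13,0x0b] = f5 a7 42 95 9d

D0: mem[0x12..0x18] <- [b3 01 08 a7 42 64 9d]
D1: mem[0x11..0x15] <- [26 f5 95 b0 3c]
D2: mem[0x08..0x0c] <- [a7 42 64 9d e7]
D3: mem[0x14..0x15] <- [a7 42]
query mem[0x12]=0xf5, mem[0x14]=0xa7, mem[0x15]=0x42, mem[0x13]=0x95, mem[0x0b]=0x9d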